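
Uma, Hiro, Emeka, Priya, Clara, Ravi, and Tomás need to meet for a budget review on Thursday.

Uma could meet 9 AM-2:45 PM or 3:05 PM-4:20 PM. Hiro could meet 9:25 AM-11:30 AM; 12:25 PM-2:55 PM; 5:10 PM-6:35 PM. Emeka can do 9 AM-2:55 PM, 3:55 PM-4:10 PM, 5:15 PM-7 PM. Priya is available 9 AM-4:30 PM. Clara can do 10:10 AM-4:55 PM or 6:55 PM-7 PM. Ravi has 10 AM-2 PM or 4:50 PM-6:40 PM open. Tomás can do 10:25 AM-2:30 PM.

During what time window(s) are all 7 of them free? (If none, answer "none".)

Uma ∩ Hiro: 09:25-11:30, 12:25-14:45.
Uma ∩ Hiro ∩ Emeka: 09:25-11:30, 12:25-14:45.
Uma ∩ Hiro ∩ Emeka ∩ Priya: 09:25-11:30, 12:25-14:45.
Uma ∩ Hiro ∩ Emeka ∩ Priya ∩ Clara: 10:10-11:30, 12:25-14:45.
Uma ∩ Hiro ∩ Emeka ∩ Priya ∩ Clara ∩ Ravi: 10:10-11:30, 12:25-14:00.
Uma ∩ Hiro ∩ Emeka ∩ Priya ∩ Clara ∩ Ravi ∩ Tomás: 10:25-11:30, 12:25-14:00.
Those are the intersection windows.

10:25-11:30, 12:25-14:00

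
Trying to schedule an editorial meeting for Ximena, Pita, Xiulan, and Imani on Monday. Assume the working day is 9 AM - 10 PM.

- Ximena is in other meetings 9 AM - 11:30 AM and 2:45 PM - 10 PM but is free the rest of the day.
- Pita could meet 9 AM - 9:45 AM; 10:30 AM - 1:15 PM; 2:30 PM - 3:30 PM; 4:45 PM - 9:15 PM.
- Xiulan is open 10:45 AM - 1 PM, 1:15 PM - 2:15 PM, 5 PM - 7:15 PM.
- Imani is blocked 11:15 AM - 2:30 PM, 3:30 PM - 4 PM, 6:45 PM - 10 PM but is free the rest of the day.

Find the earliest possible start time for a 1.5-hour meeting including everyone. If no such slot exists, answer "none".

Ximena free: 11:30-14:45 (invert busy blocks within the working day).
Pita free: 09:00-09:45, 10:30-13:15, 14:30-15:30, 16:45-21:15.
Xiulan free: 10:45-13:00, 13:15-14:15, 17:00-19:15.
Imani free: 09:00-11:15, 14:30-15:30, 16:00-18:45 (invert busy blocks within the working day).
Ximena ∩ Pita: 11:30-13:15, 14:30-14:45.
Ximena ∩ Pita ∩ Xiulan: 11:30-13:00.
Ximena ∩ Pita ∩ Xiulan ∩ Imani: ∅.
There is no time when everyone is free.
No common window is at least 90 minutes long.

none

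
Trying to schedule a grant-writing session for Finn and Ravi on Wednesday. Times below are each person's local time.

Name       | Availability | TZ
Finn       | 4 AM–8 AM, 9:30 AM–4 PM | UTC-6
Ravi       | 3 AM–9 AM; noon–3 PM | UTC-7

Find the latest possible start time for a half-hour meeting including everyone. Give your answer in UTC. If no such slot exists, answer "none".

Finn in UTC: 10:00-14:00, 15:30-22:00 (add 6h to convert from UTC-6).
Ravi in UTC: 10:00-16:00, 19:00-22:00 (add 7h to convert from UTC-7).
Finn ∩ Ravi: 10:00-14:00, 15:30-16:00, 19:00-22:00.
The last common window of at least 30 minutes is 19:00-22:00; a 30-minute meeting can start as late as 21:30 and still end by 22:00.

21:30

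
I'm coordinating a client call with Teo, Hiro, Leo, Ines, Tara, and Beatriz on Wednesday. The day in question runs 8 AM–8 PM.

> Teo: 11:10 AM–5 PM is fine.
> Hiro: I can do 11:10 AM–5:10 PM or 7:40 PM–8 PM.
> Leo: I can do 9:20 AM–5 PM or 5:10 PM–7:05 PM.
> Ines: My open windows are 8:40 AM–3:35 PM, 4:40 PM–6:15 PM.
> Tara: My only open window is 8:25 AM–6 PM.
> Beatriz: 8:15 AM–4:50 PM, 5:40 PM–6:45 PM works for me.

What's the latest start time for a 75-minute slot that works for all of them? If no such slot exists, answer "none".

Teo ∩ Hiro: 11:10-17:00.
Teo ∩ Hiro ∩ Leo: 11:10-17:00.
Teo ∩ Hiro ∩ Leo ∩ Ines: 11:10-15:35, 16:40-17:00.
Teo ∩ Hiro ∩ Leo ∩ Ines ∩ Tara: 11:10-15:35, 16:40-17:00.
Teo ∩ Hiro ∩ Leo ∩ Ines ∩ Tara ∩ Beatriz: 11:10-15:35, 16:40-16:50.
The last common window of at least 75 minutes is 11:10-15:35; a 75-minute meeting can start as late as 14:20 and still end by 15:35.

14:20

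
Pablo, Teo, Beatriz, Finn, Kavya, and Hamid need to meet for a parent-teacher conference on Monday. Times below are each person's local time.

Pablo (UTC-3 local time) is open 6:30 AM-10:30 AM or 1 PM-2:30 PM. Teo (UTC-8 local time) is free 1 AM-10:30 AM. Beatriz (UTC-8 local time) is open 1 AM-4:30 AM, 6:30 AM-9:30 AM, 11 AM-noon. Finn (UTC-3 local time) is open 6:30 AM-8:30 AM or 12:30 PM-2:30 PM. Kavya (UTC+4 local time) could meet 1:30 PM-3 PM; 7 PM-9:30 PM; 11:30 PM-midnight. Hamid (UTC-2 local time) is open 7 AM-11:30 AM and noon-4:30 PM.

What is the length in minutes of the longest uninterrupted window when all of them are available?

Pablo in UTC: 09:30-13:30, 16:00-17:30 (add 3h to convert from UTC-3).
Teo in UTC: 09:00-18:30 (add 8h to convert from UTC-8).
Beatriz in UTC: 09:00-12:30, 14:30-17:30, 19:00-20:00 (add 8h to convert from UTC-8).
Finn in UTC: 09:30-11:30, 15:30-17:30 (add 3h to convert from UTC-3).
Kavya in UTC: 09:30-11:00, 15:00-17:30, 19:30-20:00 (subtract 4h to convert from UTC+4).
Hamid in UTC: 09:00-13:30, 14:00-18:30 (add 2h to convert from UTC-2).
Pablo ∩ Teo: 09:30-13:30, 16:00-17:30.
Pablo ∩ Teo ∩ Beatriz: 09:30-12:30, 16:00-17:30.
Pablo ∩ Teo ∩ Beatriz ∩ Finn: 09:30-11:30, 16:00-17:30.
Pablo ∩ Teo ∩ Beatriz ∩ Finn ∩ Kavya: 09:30-11:00, 16:00-17:30.
Pablo ∩ Teo ∩ Beatriz ∩ Finn ∩ Kavya ∩ Hamid: 09:30-11:00, 16:00-17:30.
The longest is 09:30-11:00 at 90 minutes.

90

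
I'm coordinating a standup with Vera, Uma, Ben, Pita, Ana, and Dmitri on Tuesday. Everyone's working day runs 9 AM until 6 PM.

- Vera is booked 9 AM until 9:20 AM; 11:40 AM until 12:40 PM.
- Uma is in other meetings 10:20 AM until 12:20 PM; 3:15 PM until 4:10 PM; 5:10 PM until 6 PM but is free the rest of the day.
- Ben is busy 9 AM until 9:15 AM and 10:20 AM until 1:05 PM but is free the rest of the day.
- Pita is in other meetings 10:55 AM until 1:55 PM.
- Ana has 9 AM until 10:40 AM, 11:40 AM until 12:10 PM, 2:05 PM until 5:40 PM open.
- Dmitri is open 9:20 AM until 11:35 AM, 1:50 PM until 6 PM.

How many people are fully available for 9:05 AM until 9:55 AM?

Vera free: 09:20-11:40, 12:40-18:00 (invert busy blocks within the working day).
Uma free: 09:00-10:20, 12:20-15:15, 16:10-17:10 (invert busy blocks within the working day).
Ben free: 09:15-10:20, 13:05-18:00 (invert busy blocks within the working day).
Pita free: 09:00-10:55, 13:55-18:00 (invert busy blocks within the working day).
Ana free: 09:00-10:40, 11:40-12:10, 14:05-17:40.
Dmitri free: 09:20-11:35, 13:50-18:00.
Uma, Pita, and Ana can make the full 09:05-09:55 slot — that's 3.

3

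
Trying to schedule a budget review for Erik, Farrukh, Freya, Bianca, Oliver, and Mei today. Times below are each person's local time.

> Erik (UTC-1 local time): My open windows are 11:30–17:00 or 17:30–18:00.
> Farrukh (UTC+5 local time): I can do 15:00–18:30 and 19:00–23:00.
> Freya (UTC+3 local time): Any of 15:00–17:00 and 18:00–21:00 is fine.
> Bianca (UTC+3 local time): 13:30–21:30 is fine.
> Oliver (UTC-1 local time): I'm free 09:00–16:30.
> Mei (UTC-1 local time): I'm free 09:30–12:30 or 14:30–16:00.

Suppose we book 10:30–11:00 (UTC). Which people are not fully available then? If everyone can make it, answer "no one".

Erik, Freya

Erik in UTC: 12:30-18:00, 18:30-19:00 (add 1h to convert from UTC-1).
Farrukh in UTC: 10:00-13:30, 14:00-18:00 (subtract 5h to convert from UTC+5).
Freya in UTC: 12:00-14:00, 15:00-18:00 (subtract 3h to convert from UTC+3).
Bianca in UTC: 10:30-18:30 (subtract 3h to convert from UTC+3).
Oliver in UTC: 10:00-17:30 (add 1h to convert from UTC-1).
Mei in UTC: 10:30-13:30, 15:30-17:00 (add 1h to convert from UTC-1).
Erik: not fully free for 10:30-11:00. Farrukh: free for 10:30-11:00. Freya: not fully free for 10:30-11:00. Bianca: free for 10:30-11:00. Oliver: free for 10:30-11:00. Mei: free for 10:30-11:00.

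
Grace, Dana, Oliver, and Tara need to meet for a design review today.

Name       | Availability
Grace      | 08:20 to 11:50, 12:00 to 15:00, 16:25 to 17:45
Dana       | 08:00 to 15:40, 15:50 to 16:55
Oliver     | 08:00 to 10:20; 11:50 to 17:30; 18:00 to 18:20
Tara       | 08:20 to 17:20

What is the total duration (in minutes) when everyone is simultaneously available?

330

Grace ∩ Dana: 08:20-11:50, 12:00-15:00, 16:25-16:55.
Grace ∩ Dana ∩ Oliver: 08:20-10:20, 12:00-15:00, 16:25-16:55.
Grace ∩ Dana ∩ Oliver ∩ Tara: 08:20-10:20, 12:00-15:00, 16:25-16:55.
Summing the common windows: 120 + 180 + 30 = 330 minutes.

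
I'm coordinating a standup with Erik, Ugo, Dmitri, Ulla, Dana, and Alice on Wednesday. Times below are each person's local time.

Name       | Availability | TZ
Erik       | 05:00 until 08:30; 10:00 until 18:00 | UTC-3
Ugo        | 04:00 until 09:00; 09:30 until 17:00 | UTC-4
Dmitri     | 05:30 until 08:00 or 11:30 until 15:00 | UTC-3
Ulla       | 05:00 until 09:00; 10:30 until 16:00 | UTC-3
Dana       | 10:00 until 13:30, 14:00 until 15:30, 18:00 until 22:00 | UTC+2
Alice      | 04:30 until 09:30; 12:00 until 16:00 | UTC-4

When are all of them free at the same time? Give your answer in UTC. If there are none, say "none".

08:30-11:00, 16:00-18:00

Erik in UTC: 08:00-11:30, 13:00-21:00 (add 3h to convert from UTC-3).
Ugo in UTC: 08:00-13:00, 13:30-21:00 (add 4h to convert from UTC-4).
Dmitri in UTC: 08:30-11:00, 14:30-18:00 (add 3h to convert from UTC-3).
Ulla in UTC: 08:00-12:00, 13:30-19:00 (add 3h to convert from UTC-3).
Dana in UTC: 08:00-11:30, 12:00-13:30, 16:00-20:00 (subtract 2h to convert from UTC+2).
Alice in UTC: 08:30-13:30, 16:00-20:00 (add 4h to convert from UTC-4).
Erik ∩ Ugo: 08:00-11:30, 13:30-21:00.
Erik ∩ Ugo ∩ Dmitri: 08:30-11:00, 14:30-18:00.
Erik ∩ Ugo ∩ Dmitri ∩ Ulla: 08:30-11:00, 14:30-18:00.
Erik ∩ Ugo ∩ Dmitri ∩ Ulla ∩ Dana: 08:30-11:00, 16:00-18:00.
Erik ∩ Ugo ∩ Dmitri ∩ Ulla ∩ Dana ∩ Alice: 08:30-11:00, 16:00-18:00.
So the common availability across everyone is 08:30-11:00, 16:00-18:00.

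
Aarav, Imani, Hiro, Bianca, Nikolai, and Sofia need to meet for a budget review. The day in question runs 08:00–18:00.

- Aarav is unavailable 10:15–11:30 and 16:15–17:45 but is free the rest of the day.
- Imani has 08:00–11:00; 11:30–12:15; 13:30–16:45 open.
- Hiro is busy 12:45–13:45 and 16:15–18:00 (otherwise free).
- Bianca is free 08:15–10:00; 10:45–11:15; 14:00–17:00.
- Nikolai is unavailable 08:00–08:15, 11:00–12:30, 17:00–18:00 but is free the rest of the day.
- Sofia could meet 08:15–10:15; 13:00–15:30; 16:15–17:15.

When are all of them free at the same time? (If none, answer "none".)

08:15-10:00, 14:00-15:30

Aarav free: 08:00-10:15, 11:30-16:15, 17:45-18:00 (invert busy blocks within the working day).
Imani free: 08:00-11:00, 11:30-12:15, 13:30-16:45.
Hiro free: 08:00-12:45, 13:45-16:15 (invert busy blocks within the working day).
Bianca free: 08:15-10:00, 10:45-11:15, 14:00-17:00.
Nikolai free: 08:15-11:00, 12:30-17:00 (invert busy blocks within the working day).
Sofia free: 08:15-10:15, 13:00-15:30, 16:15-17:15.
Aarav ∩ Imani: 08:00-10:15, 11:30-12:15, 13:30-16:15.
Aarav ∩ Imani ∩ Hiro: 08:00-10:15, 11:30-12:15, 13:45-16:15.
Aarav ∩ Imani ∩ Hiro ∩ Bianca: 08:15-10:00, 14:00-16:15.
Aarav ∩ Imani ∩ Hiro ∩ Bianca ∩ Nikolai: 08:15-10:00, 14:00-16:15.
Aarav ∩ Imani ∩ Hiro ∩ Bianca ∩ Nikolai ∩ Sofia: 08:15-10:00, 14:00-15:30.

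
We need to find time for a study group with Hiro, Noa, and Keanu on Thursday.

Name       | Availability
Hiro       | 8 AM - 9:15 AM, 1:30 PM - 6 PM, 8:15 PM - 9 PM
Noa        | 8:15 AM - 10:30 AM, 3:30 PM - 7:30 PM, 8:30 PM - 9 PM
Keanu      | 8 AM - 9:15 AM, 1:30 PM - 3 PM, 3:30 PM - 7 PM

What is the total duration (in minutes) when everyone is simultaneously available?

Hiro ∩ Noa: 08:15-09:15, 15:30-18:00, 20:30-21:00.
Hiro ∩ Noa ∩ Keanu: 08:15-09:15, 15:30-18:00.
Summing the common windows: 60 + 150 = 210 minutes.

210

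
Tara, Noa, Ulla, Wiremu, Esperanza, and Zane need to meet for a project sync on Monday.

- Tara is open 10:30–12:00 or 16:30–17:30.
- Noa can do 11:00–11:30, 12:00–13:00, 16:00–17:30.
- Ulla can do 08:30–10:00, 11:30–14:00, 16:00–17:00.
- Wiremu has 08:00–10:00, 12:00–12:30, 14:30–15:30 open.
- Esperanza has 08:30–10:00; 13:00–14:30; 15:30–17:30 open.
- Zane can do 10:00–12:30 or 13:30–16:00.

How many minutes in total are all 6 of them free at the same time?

0

Tara ∩ Noa: 11:00-11:30, 16:30-17:30.
Tara ∩ Noa ∩ Ulla: 16:30-17:00.
Tara ∩ Noa ∩ Ulla ∩ Wiremu: ∅.
Tara ∩ Noa ∩ Ulla ∩ Wiremu ∩ Esperanza: ∅.
Tara ∩ Noa ∩ Ulla ∩ Wiremu ∩ Esperanza ∩ Zane: ∅.
There is no time when everyone is free.
There is no common window, so the total is 0 minutes.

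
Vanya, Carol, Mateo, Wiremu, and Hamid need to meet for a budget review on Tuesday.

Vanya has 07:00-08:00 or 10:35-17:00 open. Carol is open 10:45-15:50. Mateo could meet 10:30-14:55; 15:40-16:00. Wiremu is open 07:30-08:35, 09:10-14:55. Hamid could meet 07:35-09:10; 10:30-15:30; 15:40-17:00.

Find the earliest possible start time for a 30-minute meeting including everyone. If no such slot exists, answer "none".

10:45

Vanya ∩ Carol: 10:45-15:50.
Vanya ∩ Carol ∩ Mateo: 10:45-14:55, 15:40-15:50.
Vanya ∩ Carol ∩ Mateo ∩ Wiremu: 10:45-14:55.
Vanya ∩ Carol ∩ Mateo ∩ Wiremu ∩ Hamid: 10:45-14:55.
The first common window of at least 30 minutes is 10:45-14:55, so the earliest start is 10:45.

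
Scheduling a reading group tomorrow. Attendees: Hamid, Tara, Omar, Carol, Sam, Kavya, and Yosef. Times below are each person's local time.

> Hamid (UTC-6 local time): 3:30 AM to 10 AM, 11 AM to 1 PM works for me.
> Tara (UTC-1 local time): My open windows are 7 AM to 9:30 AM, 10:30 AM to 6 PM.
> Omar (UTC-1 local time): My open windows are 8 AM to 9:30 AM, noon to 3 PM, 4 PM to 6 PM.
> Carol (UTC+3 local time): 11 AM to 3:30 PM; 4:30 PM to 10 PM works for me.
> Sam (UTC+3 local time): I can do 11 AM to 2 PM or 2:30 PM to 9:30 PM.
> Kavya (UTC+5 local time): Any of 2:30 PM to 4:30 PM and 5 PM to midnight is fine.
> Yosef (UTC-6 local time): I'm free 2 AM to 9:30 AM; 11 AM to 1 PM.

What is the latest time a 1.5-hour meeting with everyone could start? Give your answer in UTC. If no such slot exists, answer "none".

17:00

Hamid in UTC: 09:30-16:00, 17:00-19:00 (add 6h to convert from UTC-6).
Tara in UTC: 08:00-10:30, 11:30-19:00 (add 1h to convert from UTC-1).
Omar in UTC: 09:00-10:30, 13:00-16:00, 17:00-19:00 (add 1h to convert from UTC-1).
Carol in UTC: 08:00-12:30, 13:30-19:00 (subtract 3h to convert from UTC+3).
Sam in UTC: 08:00-11:00, 11:30-18:30 (subtract 3h to convert from UTC+3).
Kavya in UTC: 09:30-11:30, 12:00-19:00 (subtract 5h to convert from UTC+5).
Yosef in UTC: 08:00-15:30, 17:00-19:00 (add 6h to convert from UTC-6).
Hamid ∩ Tara: 09:30-10:30, 11:30-16:00, 17:00-19:00.
Hamid ∩ Tara ∩ Omar: 09:30-10:30, 13:00-16:00, 17:00-19:00.
Hamid ∩ Tara ∩ Omar ∩ Carol: 09:30-10:30, 13:30-16:00, 17:00-19:00.
Hamid ∩ Tara ∩ Omar ∩ Carol ∩ Sam: 09:30-10:30, 13:30-16:00, 17:00-18:30.
Hamid ∩ Tara ∩ Omar ∩ Carol ∩ Sam ∩ Kavya: 09:30-10:30, 13:30-16:00, 17:00-18:30.
Hamid ∩ Tara ∩ Omar ∩ Carol ∩ Sam ∩ Kavya ∩ Yosef: 09:30-10:30, 13:30-15:30, 17:00-18:30.
Those are the intersection windows.
The last common window of at least 90 minutes is 17:00-18:30; a 90-minute meeting can start as late as 17:00 and still end by 18:30.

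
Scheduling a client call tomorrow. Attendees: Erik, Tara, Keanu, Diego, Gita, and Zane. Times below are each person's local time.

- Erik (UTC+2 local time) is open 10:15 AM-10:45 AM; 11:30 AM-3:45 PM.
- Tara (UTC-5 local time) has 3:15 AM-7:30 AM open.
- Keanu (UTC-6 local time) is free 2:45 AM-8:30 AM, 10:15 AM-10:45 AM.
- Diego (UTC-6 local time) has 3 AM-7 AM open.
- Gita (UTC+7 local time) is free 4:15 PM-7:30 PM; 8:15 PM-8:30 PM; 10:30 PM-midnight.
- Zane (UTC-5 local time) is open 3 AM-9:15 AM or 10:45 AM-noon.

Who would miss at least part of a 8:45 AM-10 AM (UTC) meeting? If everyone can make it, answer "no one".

Diego, Erik, Gita

Erik in UTC: 08:15-08:45, 09:30-13:45 (subtract 2h to convert from UTC+2).
Tara in UTC: 08:15-12:30 (add 5h to convert from UTC-5).
Keanu in UTC: 08:45-14:30, 16:15-16:45 (add 6h to convert from UTC-6).
Diego in UTC: 09:00-13:00 (add 6h to convert from UTC-6).
Gita in UTC: 09:15-12:30, 13:15-13:30, 15:30-17:00 (subtract 7h to convert from UTC+7).
Zane in UTC: 08:00-14:15, 15:45-17:00 (add 5h to convert from UTC-5).
Erik: not fully free for 08:45-10:00. Tara: free for 08:45-10:00. Keanu: free for 08:45-10:00. Diego: not fully free for 08:45-10:00. Gita: not fully free for 08:45-10:00. Zane: free for 08:45-10:00.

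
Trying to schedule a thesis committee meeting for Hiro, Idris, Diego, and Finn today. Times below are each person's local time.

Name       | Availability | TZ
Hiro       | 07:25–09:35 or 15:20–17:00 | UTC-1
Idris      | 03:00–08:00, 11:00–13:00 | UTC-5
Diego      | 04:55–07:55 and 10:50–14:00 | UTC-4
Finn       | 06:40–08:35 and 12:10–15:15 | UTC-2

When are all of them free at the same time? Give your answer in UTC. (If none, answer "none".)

Hiro in UTC: 08:25-10:35, 16:20-18:00 (add 1h to convert from UTC-1).
Idris in UTC: 08:00-13:00, 16:00-18:00 (add 5h to convert from UTC-5).
Diego in UTC: 08:55-11:55, 14:50-18:00 (add 4h to convert from UTC-4).
Finn in UTC: 08:40-10:35, 14:10-17:15 (add 2h to convert from UTC-2).
Hiro ∩ Idris: 08:25-10:35, 16:20-18:00.
Hiro ∩ Idris ∩ Diego: 08:55-10:35, 16:20-18:00.
Hiro ∩ Idris ∩ Diego ∩ Finn: 08:55-10:35, 16:20-17:15.

08:55-10:35, 16:20-17:15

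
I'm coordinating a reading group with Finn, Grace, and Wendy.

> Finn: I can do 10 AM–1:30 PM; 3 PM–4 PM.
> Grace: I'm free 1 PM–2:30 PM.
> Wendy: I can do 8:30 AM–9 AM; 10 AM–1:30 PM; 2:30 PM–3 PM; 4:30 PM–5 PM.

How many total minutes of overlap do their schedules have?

30

Finn ∩ Grace: 13:00-13:30.
Finn ∩ Grace ∩ Wendy: 13:00-13:30.
So the common availability across everyone is 13:00-13:30.
That's a single block of 30 minutes.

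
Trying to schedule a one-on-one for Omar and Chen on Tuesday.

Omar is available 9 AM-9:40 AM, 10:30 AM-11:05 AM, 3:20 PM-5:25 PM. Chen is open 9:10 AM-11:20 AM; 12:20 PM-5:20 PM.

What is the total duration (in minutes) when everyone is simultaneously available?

185

Omar ∩ Chen: 09:10-09:40, 10:30-11:05, 15:20-17:20.
Summing the common windows: 30 + 35 + 120 = 185 minutes.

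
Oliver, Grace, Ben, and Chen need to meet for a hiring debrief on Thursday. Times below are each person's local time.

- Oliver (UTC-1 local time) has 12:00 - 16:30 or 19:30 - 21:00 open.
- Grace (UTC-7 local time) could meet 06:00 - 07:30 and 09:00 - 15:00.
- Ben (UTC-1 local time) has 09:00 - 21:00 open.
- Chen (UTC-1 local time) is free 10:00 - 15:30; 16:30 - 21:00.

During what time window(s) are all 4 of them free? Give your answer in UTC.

Oliver in UTC: 13:00-17:30, 20:30-22:00 (add 1h to convert from UTC-1).
Grace in UTC: 13:00-14:30, 16:00-22:00 (add 7h to convert from UTC-7).
Ben in UTC: 10:00-22:00 (add 1h to convert from UTC-1).
Chen in UTC: 11:00-16:30, 17:30-22:00 (add 1h to convert from UTC-1).
Oliver ∩ Grace: 13:00-14:30, 16:00-17:30, 20:30-22:00.
Oliver ∩ Grace ∩ Ben: 13:00-14:30, 16:00-17:30, 20:30-22:00.
Oliver ∩ Grace ∩ Ben ∩ Chen: 13:00-14:30, 16:00-16:30, 20:30-22:00.

13:00-14:30, 16:00-16:30, 20:30-22:00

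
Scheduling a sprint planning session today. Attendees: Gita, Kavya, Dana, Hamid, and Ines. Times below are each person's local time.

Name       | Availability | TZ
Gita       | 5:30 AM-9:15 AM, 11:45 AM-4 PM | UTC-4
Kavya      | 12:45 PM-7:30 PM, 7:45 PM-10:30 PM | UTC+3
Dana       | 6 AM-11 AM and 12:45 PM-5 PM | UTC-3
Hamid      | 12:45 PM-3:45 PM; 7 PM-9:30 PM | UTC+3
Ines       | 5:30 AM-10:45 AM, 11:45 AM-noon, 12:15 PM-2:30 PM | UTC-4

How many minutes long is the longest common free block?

180

Gita in UTC: 09:30-13:15, 15:45-20:00 (add 4h to convert from UTC-4).
Kavya in UTC: 09:45-16:30, 16:45-19:30 (subtract 3h to convert from UTC+3).
Dana in UTC: 09:00-14:00, 15:45-20:00 (add 3h to convert from UTC-3).
Hamid in UTC: 09:45-12:45, 16:00-18:30 (subtract 3h to convert from UTC+3).
Ines in UTC: 09:30-14:45, 15:45-16:00, 16:15-18:30 (add 4h to convert from UTC-4).
Gita ∩ Kavya: 09:45-13:15, 15:45-16:30, 16:45-19:30.
Gita ∩ Kavya ∩ Dana: 09:45-13:15, 15:45-16:30, 16:45-19:30.
Gita ∩ Kavya ∩ Dana ∩ Hamid: 09:45-12:45, 16:00-16:30, 16:45-18:30.
Gita ∩ Kavya ∩ Dana ∩ Hamid ∩ Ines: 09:45-12:45, 16:15-16:30, 16:45-18:30.
The longest is 09:45-12:45 at 180 minutes.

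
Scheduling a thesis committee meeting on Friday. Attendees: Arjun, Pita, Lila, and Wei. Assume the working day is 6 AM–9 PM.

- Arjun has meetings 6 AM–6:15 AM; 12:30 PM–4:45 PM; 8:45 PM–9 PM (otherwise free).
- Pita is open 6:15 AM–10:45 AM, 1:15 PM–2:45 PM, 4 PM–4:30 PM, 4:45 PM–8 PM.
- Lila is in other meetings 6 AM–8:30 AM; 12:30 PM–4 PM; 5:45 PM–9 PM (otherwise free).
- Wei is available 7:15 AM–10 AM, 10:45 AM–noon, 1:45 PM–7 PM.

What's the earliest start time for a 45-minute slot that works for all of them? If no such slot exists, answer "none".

08:30

Arjun free: 06:15-12:30, 16:45-20:45 (invert busy blocks within the working day).
Pita free: 06:15-10:45, 13:15-14:45, 16:00-16:30, 16:45-20:00.
Lila free: 08:30-12:30, 16:00-17:45 (invert busy blocks within the working day).
Wei free: 07:15-10:00, 10:45-12:00, 13:45-19:00.
Arjun ∩ Pita: 06:15-10:45, 16:45-20:00.
Arjun ∩ Pita ∩ Lila: 08:30-10:45, 16:45-17:45.
Arjun ∩ Pita ∩ Lila ∩ Wei: 08:30-10:00, 16:45-17:45.
Those are the intersection windows.
The first common window of at least 45 minutes is 08:30-10:00, so the earliest start is 08:30.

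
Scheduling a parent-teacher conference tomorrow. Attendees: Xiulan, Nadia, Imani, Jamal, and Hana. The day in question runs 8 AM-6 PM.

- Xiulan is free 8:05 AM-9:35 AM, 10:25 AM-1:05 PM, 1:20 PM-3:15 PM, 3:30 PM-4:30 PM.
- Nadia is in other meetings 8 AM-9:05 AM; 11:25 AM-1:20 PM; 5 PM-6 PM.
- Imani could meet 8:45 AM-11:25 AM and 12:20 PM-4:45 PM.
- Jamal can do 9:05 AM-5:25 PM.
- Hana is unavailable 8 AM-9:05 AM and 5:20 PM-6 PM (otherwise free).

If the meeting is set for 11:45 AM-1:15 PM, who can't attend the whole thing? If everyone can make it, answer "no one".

Imani, Nadia, Xiulan

Xiulan free: 08:05-09:35, 10:25-13:05, 13:20-15:15, 15:30-16:30.
Nadia free: 09:05-11:25, 13:20-17:00 (invert busy blocks within the working day).
Imani free: 08:45-11:25, 12:20-16:45.
Jamal free: 09:05-17:25.
Hana free: 09:05-17:20 (invert busy blocks within the working day).
Xiulan: not fully free for 11:45-13:15. Nadia: not fully free for 11:45-13:15. Imani: not fully free for 11:45-13:15. Jamal: free for 11:45-13:15. Hana: free for 11:45-13:15.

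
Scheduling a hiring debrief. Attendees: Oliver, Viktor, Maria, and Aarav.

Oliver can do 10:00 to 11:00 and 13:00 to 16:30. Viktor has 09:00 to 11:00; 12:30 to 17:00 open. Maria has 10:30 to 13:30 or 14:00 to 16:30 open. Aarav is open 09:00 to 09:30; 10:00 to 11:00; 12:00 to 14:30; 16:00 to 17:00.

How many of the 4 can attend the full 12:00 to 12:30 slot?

Maria and Aarav can make the full 12:00-12:30 slot — that's 2.

2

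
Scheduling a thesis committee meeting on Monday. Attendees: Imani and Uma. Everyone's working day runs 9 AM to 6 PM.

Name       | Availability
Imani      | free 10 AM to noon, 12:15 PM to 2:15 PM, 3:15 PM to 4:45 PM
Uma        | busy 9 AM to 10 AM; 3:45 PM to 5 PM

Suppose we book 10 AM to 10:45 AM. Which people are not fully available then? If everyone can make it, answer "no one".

no one

Imani free: 10:00-12:00, 12:15-14:15, 15:15-16:45.
Uma free: 10:00-15:45, 17:00-18:00 (invert busy blocks within the working day).
Imani: free for 10:00-10:45. Uma: free for 10:00-10:45.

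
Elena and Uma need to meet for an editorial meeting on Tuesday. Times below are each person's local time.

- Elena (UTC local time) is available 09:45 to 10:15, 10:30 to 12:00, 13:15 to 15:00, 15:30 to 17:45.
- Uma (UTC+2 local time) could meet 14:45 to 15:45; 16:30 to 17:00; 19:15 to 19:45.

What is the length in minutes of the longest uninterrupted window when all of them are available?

30

Elena in UTC: 09:45-10:15, 10:30-12:00, 13:15-15:00, 15:30-17:45.
Uma in UTC: 12:45-13:45, 14:30-15:00, 17:15-17:45 (subtract 2h to convert from UTC+2).
Elena ∩ Uma: 13:15-13:45, 14:30-15:00, 17:15-17:45.
Those are the intersection windows.
The longest is 13:15-13:45 at 30 minutes.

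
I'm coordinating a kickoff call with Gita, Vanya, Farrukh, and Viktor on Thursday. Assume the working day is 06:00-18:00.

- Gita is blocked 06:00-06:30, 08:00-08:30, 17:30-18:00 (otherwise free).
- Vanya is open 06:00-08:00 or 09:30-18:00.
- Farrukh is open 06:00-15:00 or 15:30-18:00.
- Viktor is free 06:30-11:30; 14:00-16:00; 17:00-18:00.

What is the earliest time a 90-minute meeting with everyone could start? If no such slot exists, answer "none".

Gita free: 06:30-08:00, 08:30-17:30 (invert busy blocks within the working day).
Vanya free: 06:00-08:00, 09:30-18:00.
Farrukh free: 06:00-15:00, 15:30-18:00.
Viktor free: 06:30-11:30, 14:00-16:00, 17:00-18:00.
Gita ∩ Vanya: 06:30-08:00, 09:30-17:30.
Gita ∩ Vanya ∩ Farrukh: 06:30-08:00, 09:30-15:00, 15:30-17:30.
Gita ∩ Vanya ∩ Farrukh ∩ Viktor: 06:30-08:00, 09:30-11:30, 14:00-15:00, 15:30-16:00, 17:00-17:30.
The first common window of at least 90 minutes is 06:30-08:00, so the earliest start is 06:30.

06:30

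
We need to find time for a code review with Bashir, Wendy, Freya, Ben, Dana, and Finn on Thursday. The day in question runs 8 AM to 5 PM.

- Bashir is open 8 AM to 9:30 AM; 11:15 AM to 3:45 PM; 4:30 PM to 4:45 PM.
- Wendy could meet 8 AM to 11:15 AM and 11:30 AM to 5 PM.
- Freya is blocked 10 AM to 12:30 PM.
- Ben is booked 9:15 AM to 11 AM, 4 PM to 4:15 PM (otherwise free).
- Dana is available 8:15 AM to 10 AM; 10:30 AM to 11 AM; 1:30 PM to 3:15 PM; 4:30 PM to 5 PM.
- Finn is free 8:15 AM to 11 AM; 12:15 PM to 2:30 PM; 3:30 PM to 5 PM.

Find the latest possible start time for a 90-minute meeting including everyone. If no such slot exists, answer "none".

none

Bashir free: 08:00-09:30, 11:15-15:45, 16:30-16:45.
Wendy free: 08:00-11:15, 11:30-17:00.
Freya free: 08:00-10:00, 12:30-17:00 (invert busy blocks within the working day).
Ben free: 08:00-09:15, 11:00-16:00, 16:15-17:00 (invert busy blocks within the working day).
Dana free: 08:15-10:00, 10:30-11:00, 13:30-15:15, 16:30-17:00.
Finn free: 08:15-11:00, 12:15-14:30, 15:30-17:00.
Bashir ∩ Wendy: 08:00-09:30, 11:30-15:45, 16:30-16:45.
Bashir ∩ Wendy ∩ Freya: 08:00-09:30, 12:30-15:45, 16:30-16:45.
Bashir ∩ Wendy ∩ Freya ∩ Ben: 08:00-09:15, 12:30-15:45, 16:30-16:45.
Bashir ∩ Wendy ∩ Freya ∩ Ben ∩ Dana: 08:15-09:15, 13:30-15:15, 16:30-16:45.
Bashir ∩ Wendy ∩ Freya ∩ Ben ∩ Dana ∩ Finn: 08:15-09:15, 13:30-14:30, 16:30-16:45.
No common window is at least 90 minutes long.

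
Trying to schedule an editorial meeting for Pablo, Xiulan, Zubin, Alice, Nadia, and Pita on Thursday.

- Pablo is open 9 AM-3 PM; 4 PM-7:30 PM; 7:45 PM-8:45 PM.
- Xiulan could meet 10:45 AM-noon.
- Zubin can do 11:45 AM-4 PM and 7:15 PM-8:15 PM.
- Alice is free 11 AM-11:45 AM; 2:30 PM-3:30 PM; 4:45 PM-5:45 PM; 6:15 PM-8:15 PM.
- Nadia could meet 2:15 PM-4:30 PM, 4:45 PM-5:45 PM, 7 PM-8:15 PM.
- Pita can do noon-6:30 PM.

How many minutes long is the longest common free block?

Pablo ∩ Xiulan: 10:45-12:00.
Pablo ∩ Xiulan ∩ Zubin: 11:45-12:00.
Pablo ∩ Xiulan ∩ Zubin ∩ Alice: ∅.
Pablo ∩ Xiulan ∩ Zubin ∩ Alice ∩ Nadia: ∅.
Pablo ∩ Xiulan ∩ Zubin ∩ Alice ∩ Nadia ∩ Pita: ∅.
There is no time when everyone is free.
No common window exists, so the longest block is 0 minutes.

0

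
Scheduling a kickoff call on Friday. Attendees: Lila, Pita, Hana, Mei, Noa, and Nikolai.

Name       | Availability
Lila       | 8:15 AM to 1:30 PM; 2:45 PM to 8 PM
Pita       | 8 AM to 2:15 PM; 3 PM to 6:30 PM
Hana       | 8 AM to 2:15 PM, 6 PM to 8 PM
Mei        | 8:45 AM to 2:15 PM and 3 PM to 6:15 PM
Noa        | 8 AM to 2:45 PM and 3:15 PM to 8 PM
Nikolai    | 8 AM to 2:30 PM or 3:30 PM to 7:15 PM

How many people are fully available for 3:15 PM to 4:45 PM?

Lila, Pita, Mei, and Noa can make the full 15:15-16:45 slot — that's 4.

4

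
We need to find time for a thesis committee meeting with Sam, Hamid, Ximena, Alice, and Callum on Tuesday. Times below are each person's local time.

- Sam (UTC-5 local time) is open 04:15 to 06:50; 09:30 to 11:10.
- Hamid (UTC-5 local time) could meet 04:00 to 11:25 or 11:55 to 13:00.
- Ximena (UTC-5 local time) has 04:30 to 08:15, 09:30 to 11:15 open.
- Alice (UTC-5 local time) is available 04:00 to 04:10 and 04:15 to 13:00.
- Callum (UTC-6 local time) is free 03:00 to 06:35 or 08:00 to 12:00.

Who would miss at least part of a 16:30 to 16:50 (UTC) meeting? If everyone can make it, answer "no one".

Sam in UTC: 09:15-11:50, 14:30-16:10 (add 5h to convert from UTC-5).
Hamid in UTC: 09:00-16:25, 16:55-18:00 (add 5h to convert from UTC-5).
Ximena in UTC: 09:30-13:15, 14:30-16:15 (add 5h to convert from UTC-5).
Alice in UTC: 09:00-09:10, 09:15-18:00 (add 5h to convert from UTC-5).
Callum in UTC: 09:00-12:35, 14:00-18:00 (add 6h to convert from UTC-6).
Sam: not fully free for 16:30-16:50. Hamid: not fully free for 16:30-16:50. Ximena: not fully free for 16:30-16:50. Alice: free for 16:30-16:50. Callum: free for 16:30-16:50.

Hamid, Sam, Ximena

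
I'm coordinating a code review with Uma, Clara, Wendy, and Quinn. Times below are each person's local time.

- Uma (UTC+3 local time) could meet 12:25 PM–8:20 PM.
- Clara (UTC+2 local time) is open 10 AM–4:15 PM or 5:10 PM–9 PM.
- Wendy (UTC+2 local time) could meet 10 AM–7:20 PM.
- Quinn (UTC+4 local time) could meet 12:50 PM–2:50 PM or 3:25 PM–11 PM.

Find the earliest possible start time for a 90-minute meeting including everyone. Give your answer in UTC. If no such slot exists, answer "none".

Uma in UTC: 09:25-17:20 (subtract 3h to convert from UTC+3).
Clara in UTC: 08:00-14:15, 15:10-19:00 (subtract 2h to convert from UTC+2).
Wendy in UTC: 08:00-17:20 (subtract 2h to convert from UTC+2).
Quinn in UTC: 08:50-10:50, 11:25-19:00 (subtract 4h to convert from UTC+4).
Uma ∩ Clara: 09:25-14:15, 15:10-17:20.
Uma ∩ Clara ∩ Wendy: 09:25-14:15, 15:10-17:20.
Uma ∩ Clara ∩ Wendy ∩ Quinn: 09:25-10:50, 11:25-14:15, 15:10-17:20.
The first common window of at least 90 minutes is 11:25-14:15, so the earliest start is 11:25.

11:25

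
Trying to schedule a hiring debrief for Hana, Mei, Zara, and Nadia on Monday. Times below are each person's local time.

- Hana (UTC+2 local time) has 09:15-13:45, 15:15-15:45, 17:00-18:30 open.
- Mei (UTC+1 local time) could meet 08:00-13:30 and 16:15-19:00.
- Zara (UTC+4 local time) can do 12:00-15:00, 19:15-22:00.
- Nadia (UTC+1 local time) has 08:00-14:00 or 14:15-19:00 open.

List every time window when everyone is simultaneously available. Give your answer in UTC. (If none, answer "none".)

08:00-11:00, 15:15-16:30

Hana in UTC: 07:15-11:45, 13:15-13:45, 15:00-16:30 (subtract 2h to convert from UTC+2).
Mei in UTC: 07:00-12:30, 15:15-18:00 (subtract 1h to convert from UTC+1).
Zara in UTC: 08:00-11:00, 15:15-18:00 (subtract 4h to convert from UTC+4).
Nadia in UTC: 07:00-13:00, 13:15-18:00 (subtract 1h to convert from UTC+1).
Hana ∩ Mei: 07:15-11:45, 15:15-16:30.
Hana ∩ Mei ∩ Zara: 08:00-11:00, 15:15-16:30.
Hana ∩ Mei ∩ Zara ∩ Nadia: 08:00-11:00, 15:15-16:30.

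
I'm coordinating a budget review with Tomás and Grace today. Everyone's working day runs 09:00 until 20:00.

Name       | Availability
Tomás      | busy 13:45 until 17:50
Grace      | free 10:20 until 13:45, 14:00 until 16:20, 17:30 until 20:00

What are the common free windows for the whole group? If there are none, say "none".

Tomás free: 09:00-13:45, 17:50-20:00 (invert busy blocks within the working day).
Grace free: 10:20-13:45, 14:00-16:20, 17:30-20:00.
Tomás ∩ Grace: 10:20-13:45, 17:50-20:00.
So the common availability across everyone is 10:20-13:45, 17:50-20:00.

10:20-13:45, 17:50-20:00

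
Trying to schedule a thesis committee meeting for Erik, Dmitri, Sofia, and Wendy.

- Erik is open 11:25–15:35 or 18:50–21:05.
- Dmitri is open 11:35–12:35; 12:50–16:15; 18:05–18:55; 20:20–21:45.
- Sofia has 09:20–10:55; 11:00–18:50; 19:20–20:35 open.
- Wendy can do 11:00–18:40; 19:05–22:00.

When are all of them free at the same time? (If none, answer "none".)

11:35-12:35, 12:50-15:35, 20:20-20:35

Erik ∩ Dmitri: 11:35-12:35, 12:50-15:35, 18:50-18:55, 20:20-21:05.
Erik ∩ Dmitri ∩ Sofia: 11:35-12:35, 12:50-15:35, 20:20-20:35.
Erik ∩ Dmitri ∩ Sofia ∩ Wendy: 11:35-12:35, 12:50-15:35, 20:20-20:35.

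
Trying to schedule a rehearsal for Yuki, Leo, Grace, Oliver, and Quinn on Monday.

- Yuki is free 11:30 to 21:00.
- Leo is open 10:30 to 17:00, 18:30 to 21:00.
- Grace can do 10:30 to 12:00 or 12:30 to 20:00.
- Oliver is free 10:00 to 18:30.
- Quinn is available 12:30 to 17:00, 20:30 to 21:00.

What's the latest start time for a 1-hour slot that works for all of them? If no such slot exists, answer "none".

Yuki ∩ Leo: 11:30-17:00, 18:30-21:00.
Yuki ∩ Leo ∩ Grace: 11:30-12:00, 12:30-17:00, 18:30-20:00.
Yuki ∩ Leo ∩ Grace ∩ Oliver: 11:30-12:00, 12:30-17:00.
Yuki ∩ Leo ∩ Grace ∩ Oliver ∩ Quinn: 12:30-17:00.
Those are the intersection windows.
The last common window of at least 60 minutes is 12:30-17:00; a 60-minute meeting can start as late as 16:00 and still end by 17:00.

16:00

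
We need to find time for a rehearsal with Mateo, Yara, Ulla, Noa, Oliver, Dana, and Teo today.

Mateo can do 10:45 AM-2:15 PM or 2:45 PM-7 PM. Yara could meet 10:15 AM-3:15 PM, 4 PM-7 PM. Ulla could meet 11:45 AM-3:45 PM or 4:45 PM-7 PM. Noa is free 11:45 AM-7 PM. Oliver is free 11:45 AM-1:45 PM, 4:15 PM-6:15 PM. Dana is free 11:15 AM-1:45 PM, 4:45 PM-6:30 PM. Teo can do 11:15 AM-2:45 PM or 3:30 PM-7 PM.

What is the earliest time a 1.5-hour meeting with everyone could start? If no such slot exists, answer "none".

Mateo ∩ Yara: 10:45-14:15, 14:45-15:15, 16:00-19:00.
Mateo ∩ Yara ∩ Ulla: 11:45-14:15, 14:45-15:15, 16:45-19:00.
Mateo ∩ Yara ∩ Ulla ∩ Noa: 11:45-14:15, 14:45-15:15, 16:45-19:00.
Mateo ∩ Yara ∩ Ulla ∩ Noa ∩ Oliver: 11:45-13:45, 16:45-18:15.
Mateo ∩ Yara ∩ Ulla ∩ Noa ∩ Oliver ∩ Dana: 11:45-13:45, 16:45-18:15.
Mateo ∩ Yara ∩ Ulla ∩ Noa ∩ Oliver ∩ Dana ∩ Teo: 11:45-13:45, 16:45-18:15.
Those are the intersection windows.
The first common window of at least 90 minutes is 11:45-13:45, so the earliest start is 11:45.

11:45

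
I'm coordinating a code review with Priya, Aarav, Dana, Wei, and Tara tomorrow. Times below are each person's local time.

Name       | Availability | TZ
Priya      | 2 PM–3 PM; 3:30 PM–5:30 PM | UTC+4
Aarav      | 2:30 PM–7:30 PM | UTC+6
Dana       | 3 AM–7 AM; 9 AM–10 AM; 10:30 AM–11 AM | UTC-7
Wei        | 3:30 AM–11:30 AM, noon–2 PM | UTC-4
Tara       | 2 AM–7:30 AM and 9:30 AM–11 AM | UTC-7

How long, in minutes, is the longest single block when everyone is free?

120

Priya in UTC: 10:00-11:00, 11:30-13:30 (subtract 4h to convert from UTC+4).
Aarav in UTC: 08:30-13:30 (subtract 6h to convert from UTC+6).
Dana in UTC: 10:00-14:00, 16:00-17:00, 17:30-18:00 (add 7h to convert from UTC-7).
Wei in UTC: 07:30-15:30, 16:00-18:00 (add 4h to convert from UTC-4).
Tara in UTC: 09:00-14:30, 16:30-18:00 (add 7h to convert from UTC-7).
Priya ∩ Aarav: 10:00-11:00, 11:30-13:30.
Priya ∩ Aarav ∩ Dana: 10:00-11:00, 11:30-13:30.
Priya ∩ Aarav ∩ Dana ∩ Wei: 10:00-11:00, 11:30-13:30.
Priya ∩ Aarav ∩ Dana ∩ Wei ∩ Tara: 10:00-11:00, 11:30-13:30.
Those are the intersection windows.
The longest is 11:30-13:30 at 120 minutes.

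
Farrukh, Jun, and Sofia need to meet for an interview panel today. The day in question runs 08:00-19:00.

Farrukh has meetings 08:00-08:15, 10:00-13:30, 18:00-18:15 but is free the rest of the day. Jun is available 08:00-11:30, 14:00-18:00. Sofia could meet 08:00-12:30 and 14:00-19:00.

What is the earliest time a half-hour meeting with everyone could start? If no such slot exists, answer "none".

Farrukh free: 08:15-10:00, 13:30-18:00, 18:15-19:00 (invert busy blocks within the working day).
Jun free: 08:00-11:30, 14:00-18:00.
Sofia free: 08:00-12:30, 14:00-19:00.
Farrukh ∩ Jun: 08:15-10:00, 14:00-18:00.
Farrukh ∩ Jun ∩ Sofia: 08:15-10:00, 14:00-18:00.
The first common window of at least 30 minutes is 08:15-10:00, so the earliest start is 08:15.

08:15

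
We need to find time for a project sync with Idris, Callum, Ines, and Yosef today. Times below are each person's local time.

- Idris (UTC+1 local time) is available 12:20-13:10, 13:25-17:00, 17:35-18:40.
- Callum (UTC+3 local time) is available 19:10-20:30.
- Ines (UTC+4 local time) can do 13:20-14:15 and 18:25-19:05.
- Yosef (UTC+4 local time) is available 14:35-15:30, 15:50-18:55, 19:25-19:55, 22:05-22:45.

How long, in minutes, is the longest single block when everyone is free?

0

Idris in UTC: 11:20-12:10, 12:25-16:00, 16:35-17:40 (subtract 1h to convert from UTC+1).
Callum in UTC: 16:10-17:30 (subtract 3h to convert from UTC+3).
Ines in UTC: 09:20-10:15, 14:25-15:05 (subtract 4h to convert from UTC+4).
Yosef in UTC: 10:35-11:30, 11:50-14:55, 15:25-15:55, 18:05-18:45 (subtract 4h to convert from UTC+4).
Idris ∩ Callum: 16:35-17:30.
Idris ∩ Callum ∩ Ines: ∅.
Idris ∩ Callum ∩ Ines ∩ Yosef: ∅.
There is no time when everyone is free.
No common window exists, so the longest block is 0 minutes.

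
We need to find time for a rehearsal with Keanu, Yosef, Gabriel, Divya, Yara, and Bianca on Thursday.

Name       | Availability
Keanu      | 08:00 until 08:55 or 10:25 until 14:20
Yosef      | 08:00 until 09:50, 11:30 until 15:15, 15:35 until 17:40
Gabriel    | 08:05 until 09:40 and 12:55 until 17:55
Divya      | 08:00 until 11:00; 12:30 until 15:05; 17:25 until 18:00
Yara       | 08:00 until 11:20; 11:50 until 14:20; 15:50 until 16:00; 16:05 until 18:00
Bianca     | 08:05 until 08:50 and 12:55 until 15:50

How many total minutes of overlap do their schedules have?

130

Keanu ∩ Yosef: 08:00-08:55, 11:30-14:20.
Keanu ∩ Yosef ∩ Gabriel: 08:05-08:55, 12:55-14:20.
Keanu ∩ Yosef ∩ Gabriel ∩ Divya: 08:05-08:55, 12:55-14:20.
Keanu ∩ Yosef ∩ Gabriel ∩ Divya ∩ Yara: 08:05-08:55, 12:55-14:20.
Keanu ∩ Yosef ∩ Gabriel ∩ Divya ∩ Yara ∩ Bianca: 08:05-08:50, 12:55-14:20.
Summing the common windows: 45 + 85 = 130 minutes.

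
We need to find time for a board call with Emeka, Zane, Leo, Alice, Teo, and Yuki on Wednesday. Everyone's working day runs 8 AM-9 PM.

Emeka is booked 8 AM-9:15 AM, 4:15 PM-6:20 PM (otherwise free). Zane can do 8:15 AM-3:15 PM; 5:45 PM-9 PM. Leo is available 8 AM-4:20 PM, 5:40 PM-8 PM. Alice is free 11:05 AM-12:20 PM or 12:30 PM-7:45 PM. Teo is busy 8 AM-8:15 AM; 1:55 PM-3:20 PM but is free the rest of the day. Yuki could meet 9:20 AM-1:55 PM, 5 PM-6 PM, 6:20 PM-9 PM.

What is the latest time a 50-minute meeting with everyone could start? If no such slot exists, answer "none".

Emeka free: 09:15-16:15, 18:20-21:00 (invert busy blocks within the working day).
Zane free: 08:15-15:15, 17:45-21:00.
Leo free: 08:00-16:20, 17:40-20:00.
Alice free: 11:05-12:20, 12:30-19:45.
Teo free: 08:15-13:55, 15:20-21:00 (invert busy blocks within the working day).
Yuki free: 09:20-13:55, 17:00-18:00, 18:20-21:00.
Emeka ∩ Zane: 09:15-15:15, 18:20-21:00.
Emeka ∩ Zane ∩ Leo: 09:15-15:15, 18:20-20:00.
Emeka ∩ Zane ∩ Leo ∩ Alice: 11:05-12:20, 12:30-15:15, 18:20-19:45.
Emeka ∩ Zane ∩ Leo ∩ Alice ∩ Teo: 11:05-12:20, 12:30-13:55, 18:20-19:45.
Emeka ∩ Zane ∩ Leo ∩ Alice ∩ Teo ∩ Yuki: 11:05-12:20, 12:30-13:55, 18:20-19:45.
Those are the intersection windows.
The last common window of at least 50 minutes is 18:20-19:45; a 50-minute meeting can start as late as 18:55 and still end by 19:45.

18:55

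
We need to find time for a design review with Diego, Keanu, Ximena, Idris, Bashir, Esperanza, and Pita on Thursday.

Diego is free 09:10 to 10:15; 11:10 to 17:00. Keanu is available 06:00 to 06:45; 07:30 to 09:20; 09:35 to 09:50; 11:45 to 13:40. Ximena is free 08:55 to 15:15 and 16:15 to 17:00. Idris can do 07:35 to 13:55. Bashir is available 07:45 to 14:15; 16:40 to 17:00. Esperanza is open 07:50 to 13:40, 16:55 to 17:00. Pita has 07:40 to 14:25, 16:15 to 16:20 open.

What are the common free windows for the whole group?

09:10-09:20, 09:35-09:50, 11:45-13:40

Diego ∩ Keanu: 09:10-09:20, 09:35-09:50, 11:45-13:40.
Diego ∩ Keanu ∩ Ximena: 09:10-09:20, 09:35-09:50, 11:45-13:40.
Diego ∩ Keanu ∩ Ximena ∩ Idris: 09:10-09:20, 09:35-09:50, 11:45-13:40.
Diego ∩ Keanu ∩ Ximena ∩ Idris ∩ Bashir: 09:10-09:20, 09:35-09:50, 11:45-13:40.
Diego ∩ Keanu ∩ Ximena ∩ Idris ∩ Bashir ∩ Esperanza: 09:10-09:20, 09:35-09:50, 11:45-13:40.
Diego ∩ Keanu ∩ Ximena ∩ Idris ∩ Bashir ∩ Esperanza ∩ Pita: 09:10-09:20, 09:35-09:50, 11:45-13:40.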